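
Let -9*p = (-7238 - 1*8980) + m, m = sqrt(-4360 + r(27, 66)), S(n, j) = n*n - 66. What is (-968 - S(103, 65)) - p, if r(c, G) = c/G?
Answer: -13313 + I*sqrt(2110042)/198 ≈ -13313.0 + 7.3364*I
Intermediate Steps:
S(n, j) = -66 + n**2 (S(n, j) = n**2 - 66 = -66 + n**2)
m = I*sqrt(2110042)/22 (m = sqrt(-4360 + 27/66) = sqrt(-4360 + 27*(1/66)) = sqrt(-4360 + 9/22) = sqrt(-95911/22) = I*sqrt(2110042)/22 ≈ 66.027*I)
p = 1802 - I*sqrt(2110042)/198 (p = -((-7238 - 1*8980) + I*sqrt(2110042)/22)/9 = -((-7238 - 8980) + I*sqrt(2110042)/22)/9 = -(-16218 + I*sqrt(2110042)/22)/9 = 1802 - I*sqrt(2110042)/198 ≈ 1802.0 - 7.3364*I)
(-968 - S(103, 65)) - p = (-968 - (-66 + 103**2)) - (1802 - I*sqrt(2110042)/198) = (-968 - (-66 + 10609)) + (-1802 + I*sqrt(2110042)/198) = (-968 - 1*10543) + (-1802 + I*sqrt(2110042)/198) = (-968 - 10543) + (-1802 + I*sqrt(2110042)/198) = -11511 + (-1802 + I*sqrt(2110042)/198) = -13313 + I*sqrt(2110042)/198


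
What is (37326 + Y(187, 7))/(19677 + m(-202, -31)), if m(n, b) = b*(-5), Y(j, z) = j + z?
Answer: 70/37 ≈ 1.8919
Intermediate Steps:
m(n, b) = -5*b
(37326 + Y(187, 7))/(19677 + m(-202, -31)) = (37326 + (187 + 7))/(19677 - 5*(-31)) = (37326 + 194)/(19677 + 155) = 37520/19832 = 37520*(1/19832) = 70/37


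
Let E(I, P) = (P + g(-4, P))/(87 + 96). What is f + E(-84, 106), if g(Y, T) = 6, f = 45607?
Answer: 8346193/183 ≈ 45608.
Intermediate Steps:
E(I, P) = 2/61 + P/183 (E(I, P) = (P + 6)/(87 + 96) = (6 + P)/183 = (6 + P)*(1/183) = 2/61 + P/183)
f + E(-84, 106) = 45607 + (2/61 + (1/183)*106) = 45607 + (2/61 + 106/183) = 45607 + 112/183 = 8346193/183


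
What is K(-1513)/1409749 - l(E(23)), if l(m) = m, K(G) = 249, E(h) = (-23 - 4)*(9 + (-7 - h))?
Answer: -799327434/1409749 ≈ -567.00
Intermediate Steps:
E(h) = -54 + 27*h (E(h) = -27*(2 - h) = -54 + 27*h)
K(-1513)/1409749 - l(E(23)) = 249/1409749 - (-54 + 27*23) = 249*(1/1409749) - (-54 + 621) = 249/1409749 - 1*567 = 249/1409749 - 567 = -799327434/1409749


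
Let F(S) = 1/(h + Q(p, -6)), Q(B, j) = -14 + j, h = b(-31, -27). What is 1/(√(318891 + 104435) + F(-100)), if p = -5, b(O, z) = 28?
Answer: -8/27092863 + 64*√423326/27092863 ≈ 0.0015367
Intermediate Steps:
h = 28
F(S) = ⅛ (F(S) = 1/(28 + (-14 - 6)) = 1/(28 - 20) = 1/8 = ⅛)
1/(√(318891 + 104435) + F(-100)) = 1/(√(318891 + 104435) + ⅛) = 1/(√423326 + ⅛) = 1/(⅛ + √423326)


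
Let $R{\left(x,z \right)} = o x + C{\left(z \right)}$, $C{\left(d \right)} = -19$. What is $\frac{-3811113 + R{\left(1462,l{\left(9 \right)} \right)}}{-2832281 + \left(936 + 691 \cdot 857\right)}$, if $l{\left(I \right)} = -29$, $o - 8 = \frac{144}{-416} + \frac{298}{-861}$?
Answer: $\frac{42538415455}{25062895494} \approx 1.6973$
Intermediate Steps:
$o = \frac{163591}{22386}$ ($o = 8 + \left(\frac{144}{-416} + \frac{298}{-861}\right) = 8 + \left(144 \left(- \frac{1}{416}\right) + 298 \left(- \frac{1}{861}\right)\right) = 8 - \frac{15497}{22386} = \frac{163591}{22386} \approx 7.3077$)
$R{\left(x,z \right)} = -19 + \frac{163591 x}{22386}$ ($R{\left(x,z \right)} = \frac{163591 x}{22386} - 19 = -19 + \frac{163591 x}{22386}$)
$\frac{-3811113 + R{\left(1462,l{\left(9 \right)} \right)}}{-2832281 + \left(936 + 691 \cdot 857\right)} = \frac{-3811113 + \left(-19 + \frac{163591}{22386} \cdot 1462\right)}{-2832281 + \left(936 + 691 \cdot 857\right)} = \frac{-3811113 + \left(-19 + \frac{119585021}{11193}\right)}{-2832281 + \left(936 + 592187\right)} = \frac{-3811113 + \frac{119372354}{11193}}{-2832281 + 593123} = - \frac{42538415455}{11193 \left(-2239158\right)} = \left(- \frac{42538415455}{11193}\right) \left(- \frac{1}{2239158}\right) = \frac{42538415455}{25062895494}$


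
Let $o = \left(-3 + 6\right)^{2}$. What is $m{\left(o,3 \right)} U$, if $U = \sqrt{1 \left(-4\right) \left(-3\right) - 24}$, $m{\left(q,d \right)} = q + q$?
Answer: $36 i \sqrt{3} \approx 62.354 i$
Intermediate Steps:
$o = 9$ ($o = 3^{2} = 9$)
$m{\left(q,d \right)} = 2 q$
$U = 2 i \sqrt{3}$ ($U = \sqrt{\left(-4\right) \left(-3\right) - 24} = \sqrt{12 - 24} = \sqrt{-12} = 2 i \sqrt{3} \approx 3.4641 i$)
$m{\left(o,3 \right)} U = 2 \cdot 9 \cdot 2 i \sqrt{3} = 18 \cdot 2 i \sqrt{3} = 36 i \sqrt{3}$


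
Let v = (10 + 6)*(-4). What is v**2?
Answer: 4096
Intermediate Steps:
v = -64 (v = 16*(-4) = -64)
v**2 = (-64)**2 = 4096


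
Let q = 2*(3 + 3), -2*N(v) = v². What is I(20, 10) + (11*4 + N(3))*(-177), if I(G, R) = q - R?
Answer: -13979/2 ≈ -6989.5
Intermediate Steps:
N(v) = -v²/2
q = 12 (q = 2*6 = 12)
I(G, R) = 12 - R
I(20, 10) + (11*4 + N(3))*(-177) = (12 - 1*10) + (11*4 - ½*3²)*(-177) = (12 - 10) + (44 - ½*9)*(-177) = 2 + (44 - 9/2)*(-177) = 2 + (79/2)*(-177) = 2 - 13983/2 = -13979/2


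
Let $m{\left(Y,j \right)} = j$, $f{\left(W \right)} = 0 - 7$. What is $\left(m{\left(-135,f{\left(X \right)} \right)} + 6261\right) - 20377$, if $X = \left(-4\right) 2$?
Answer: $-14123$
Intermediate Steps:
$X = -8$
$f{\left(W \right)} = -7$ ($f{\left(W \right)} = 0 - 7 = -7$)
$\left(m{\left(-135,f{\left(X \right)} \right)} + 6261\right) - 20377 = \left(-7 + 6261\right) - 20377 = 6254 - 20377 = -14123$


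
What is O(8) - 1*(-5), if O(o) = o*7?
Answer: 61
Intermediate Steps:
O(o) = 7*o
O(8) - 1*(-5) = 7*8 - 1*(-5) = 56 + 5 = 61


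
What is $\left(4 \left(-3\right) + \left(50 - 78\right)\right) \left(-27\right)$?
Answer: $1080$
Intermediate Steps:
$\left(4 \left(-3\right) + \left(50 - 78\right)\right) \left(-27\right) = \left(-12 + \left(50 - 78\right)\right) \left(-27\right) = \left(-12 - 28\right) \left(-27\right) = \left(-40\right) \left(-27\right) = 1080$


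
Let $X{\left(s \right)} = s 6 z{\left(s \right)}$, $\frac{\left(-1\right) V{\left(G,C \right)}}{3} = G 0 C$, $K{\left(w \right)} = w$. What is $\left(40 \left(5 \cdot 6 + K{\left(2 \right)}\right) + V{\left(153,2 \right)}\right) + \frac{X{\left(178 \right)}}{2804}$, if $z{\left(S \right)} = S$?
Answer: $\frac{944806}{701} \approx 1347.8$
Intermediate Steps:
$V{\left(G,C \right)} = 0$ ($V{\left(G,C \right)} = - 3 G 0 C = - 3 \cdot 0 C = \left(-3\right) 0 = 0$)
$X{\left(s \right)} = 6 s^{2}$ ($X{\left(s \right)} = s 6 s = 6 s s = 6 s^{2}$)
$\left(40 \left(5 \cdot 6 + K{\left(2 \right)}\right) + V{\left(153,2 \right)}\right) + \frac{X{\left(178 \right)}}{2804} = \left(40 \left(5 \cdot 6 + 2\right) + 0\right) + \frac{6 \cdot 178^{2}}{2804} = \left(40 \left(30 + 2\right) + 0\right) + 6 \cdot 31684 \cdot \frac{1}{2804} = \left(40 \cdot 32 + 0\right) + 190104 \cdot \frac{1}{2804} = \left(1280 + 0\right) + \frac{47526}{701} = 1280 + \frac{47526}{701} = \frac{944806}{701}$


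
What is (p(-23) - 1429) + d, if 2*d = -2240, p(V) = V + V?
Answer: -2595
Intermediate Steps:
p(V) = 2*V
d = -1120 (d = (1/2)*(-2240) = -1120)
(p(-23) - 1429) + d = (2*(-23) - 1429) - 1120 = (-46 - 1429) - 1120 = -1475 - 1120 = -2595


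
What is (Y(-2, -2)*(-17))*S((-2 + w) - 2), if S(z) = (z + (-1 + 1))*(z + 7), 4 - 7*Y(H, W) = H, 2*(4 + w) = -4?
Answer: -3060/7 ≈ -437.14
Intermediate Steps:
w = -6 (w = -4 + (½)*(-4) = -4 - 2 = -6)
Y(H, W) = 4/7 - H/7
S(z) = z*(7 + z) (S(z) = (z + 0)*(7 + z) = z*(7 + z))
(Y(-2, -2)*(-17))*S((-2 + w) - 2) = ((4/7 - ⅐*(-2))*(-17))*(((-2 - 6) - 2)*(7 + ((-2 - 6) - 2))) = ((4/7 + 2/7)*(-17))*((-8 - 2)*(7 + (-8 - 2))) = ((6/7)*(-17))*(-10*(7 - 10)) = -(-1020)*(-3)/7 = -102/7*30 = -3060/7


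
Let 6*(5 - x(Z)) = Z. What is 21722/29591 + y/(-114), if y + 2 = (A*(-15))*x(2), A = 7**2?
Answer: 17338770/562229 ≈ 30.839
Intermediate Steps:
A = 49
x(Z) = 5 - Z/6
y = -3432 (y = -2 + (49*(-15))*(5 - 1/6*2) = -2 - 735*(5 - 1/3) = -2 - 735*14/3 = -2 - 3430 = -3432)
21722/29591 + y/(-114) = 21722/29591 - 3432/(-114) = 21722*(1/29591) - 3432*(-1/114) = 21722/29591 + 572/19 = 17338770/562229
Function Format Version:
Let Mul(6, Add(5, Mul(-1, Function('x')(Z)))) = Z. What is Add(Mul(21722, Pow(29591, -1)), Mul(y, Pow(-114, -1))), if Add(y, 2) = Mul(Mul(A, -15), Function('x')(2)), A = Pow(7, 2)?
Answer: Rational(17338770, 562229) ≈ 30.839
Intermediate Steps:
A = 49
Function('x')(Z) = Add(5, Mul(Rational(-1, 6), Z))
y = -3432 (y = Add(-2, Mul(Mul(49, -15), Add(5, Mul(Rational(-1, 6), 2)))) = Add(-2, Mul(-735, Add(5, Rational(-1, 3)))) = Add(-2, Mul(-735, Rational(14, 3))) = Add(-2, -3430) = -3432)
Add(Mul(21722, Pow(29591, -1)), Mul(y, Pow(-114, -1))) = Add(Mul(21722, Pow(29591, -1)), Mul(-3432, Pow(-114, -1))) = Add(Mul(21722, Rational(1, 29591)), Mul(-3432, Rational(-1, 114))) = Add(Rational(21722, 29591), Rational(572, 19)) = Rational(17338770, 562229)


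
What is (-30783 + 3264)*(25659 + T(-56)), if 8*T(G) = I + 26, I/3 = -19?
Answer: -5648027079/8 ≈ -7.0600e+8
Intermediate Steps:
I = -57 (I = 3*(-19) = -57)
T(G) = -31/8 (T(G) = (-57 + 26)/8 = (⅛)*(-31) = -31/8)
(-30783 + 3264)*(25659 + T(-56)) = (-30783 + 3264)*(25659 - 31/8) = -27519*205241/8 = -5648027079/8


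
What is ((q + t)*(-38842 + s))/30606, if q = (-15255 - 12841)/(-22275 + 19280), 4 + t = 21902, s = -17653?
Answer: -370678417597/9166497 ≈ -40438.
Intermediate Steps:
t = 21898 (t = -4 + 21902 = 21898)
q = 28096/2995 (q = -28096/(-2995) = -28096*(-1/2995) = 28096/2995 ≈ 9.3810)
((q + t)*(-38842 + s))/30606 = ((28096/2995 + 21898)*(-38842 - 17653))/30606 = ((65612606/2995)*(-56495))*(1/30606) = -741356835194/599*1/30606 = -370678417597/9166497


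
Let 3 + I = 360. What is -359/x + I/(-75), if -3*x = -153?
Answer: -15044/1275 ≈ -11.799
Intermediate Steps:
x = 51 (x = -⅓*(-153) = 51)
I = 357 (I = -3 + 360 = 357)
-359/x + I/(-75) = -359/51 + 357/(-75) = -359*1/51 + 357*(-1/75) = -359/51 - 119/25 = -15044/1275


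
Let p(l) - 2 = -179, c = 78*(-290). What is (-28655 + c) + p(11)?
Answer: -51452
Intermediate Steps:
c = -22620
p(l) = -177 (p(l) = 2 - 179 = -177)
(-28655 + c) + p(11) = (-28655 - 22620) - 177 = -51275 - 177 = -51452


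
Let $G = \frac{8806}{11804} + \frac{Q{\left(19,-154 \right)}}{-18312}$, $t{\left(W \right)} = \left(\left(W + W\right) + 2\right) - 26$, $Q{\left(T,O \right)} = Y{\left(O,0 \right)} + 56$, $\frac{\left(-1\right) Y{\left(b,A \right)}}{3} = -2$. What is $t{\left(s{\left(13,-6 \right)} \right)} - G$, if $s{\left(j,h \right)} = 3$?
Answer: $- \frac{506413861}{27019356} \approx -18.743$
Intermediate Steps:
$Y{\left(b,A \right)} = 6$ ($Y{\left(b,A \right)} = \left(-3\right) \left(-2\right) = 6$)
$Q{\left(T,O \right)} = 62$ ($Q{\left(T,O \right)} = 6 + 56 = 62$)
$t{\left(W \right)} = -24 + 2 W$ ($t{\left(W \right)} = \left(2 W + 2\right) - 26 = \left(2 + 2 W\right) - 26 = -24 + 2 W$)
$G = \frac{20065453}{27019356}$ ($G = \frac{8806}{11804} + \frac{62}{-18312} = 8806 \cdot \frac{1}{11804} + 62 \left(- \frac{1}{18312}\right) = \frac{4403}{5902} - \frac{31}{9156} = \frac{20065453}{27019356} \approx 0.74263$)
$t{\left(s{\left(13,-6 \right)} \right)} - G = \left(-24 + 2 \cdot 3\right) - \frac{20065453}{27019356} = \left(-24 + 6\right) - \frac{20065453}{27019356} = -18 - \frac{20065453}{27019356} = - \frac{506413861}{27019356}$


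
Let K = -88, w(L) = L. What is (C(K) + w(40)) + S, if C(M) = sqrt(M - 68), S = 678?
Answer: 718 + 2*I*sqrt(39) ≈ 718.0 + 12.49*I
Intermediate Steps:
C(M) = sqrt(-68 + M)
(C(K) + w(40)) + S = (sqrt(-68 - 88) + 40) + 678 = (sqrt(-156) + 40) + 678 = (2*I*sqrt(39) + 40) + 678 = (40 + 2*I*sqrt(39)) + 678 = 718 + 2*I*sqrt(39)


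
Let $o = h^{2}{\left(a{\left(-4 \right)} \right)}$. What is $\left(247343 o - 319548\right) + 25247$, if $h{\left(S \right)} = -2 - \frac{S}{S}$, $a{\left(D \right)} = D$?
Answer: $1931786$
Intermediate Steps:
$h{\left(S \right)} = -3$ ($h{\left(S \right)} = -2 - 1 = -3$)
$o = 9$ ($o = \left(-3\right)^{2} = 9$)
$\left(247343 o - 319548\right) + 25247 = \left(247343 \cdot 9 - 319548\right) + 25247 = \left(2226087 - 319548\right) + 25247 = 1906539 + 25247 = 1931786$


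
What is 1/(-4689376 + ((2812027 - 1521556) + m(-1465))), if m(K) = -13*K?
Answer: -1/3379860 ≈ -2.9587e-7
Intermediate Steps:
1/(-4689376 + ((2812027 - 1521556) + m(-1465))) = 1/(-4689376 + ((2812027 - 1521556) - 13*(-1465))) = 1/(-4689376 + (1290471 + 19045)) = 1/(-4689376 + 1309516) = 1/(-3379860) = -1/3379860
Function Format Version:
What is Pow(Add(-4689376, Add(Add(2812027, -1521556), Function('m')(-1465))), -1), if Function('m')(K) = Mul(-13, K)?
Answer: Rational(-1, 3379860) ≈ -2.9587e-7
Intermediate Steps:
Pow(Add(-4689376, Add(Add(2812027, -1521556), Function('m')(-1465))), -1) = Pow(Add(-4689376, Add(Add(2812027, -1521556), Mul(-13, -1465))), -1) = Pow(Add(-4689376, Add(1290471, 19045)), -1) = Pow(Add(-4689376, 1309516), -1) = Pow(-3379860, -1) = Rational(-1, 3379860)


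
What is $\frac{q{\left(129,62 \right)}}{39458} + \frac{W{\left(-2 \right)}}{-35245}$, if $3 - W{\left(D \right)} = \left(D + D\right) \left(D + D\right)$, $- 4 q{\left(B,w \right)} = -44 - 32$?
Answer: $\frac{1182609}{1390697210} \approx 0.00085037$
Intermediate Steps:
$q{\left(B,w \right)} = 19$ ($q{\left(B,w \right)} = - \frac{-44 - 32}{4} = \left(- \frac{1}{4}\right) \left(-76\right) = 19$)
$W{\left(D \right)} = 3 - 4 D^{2}$ ($W{\left(D \right)} = 3 - \left(D + D\right) \left(D + D\right) = 3 - 2 D 2 D = 3 - 4 D^{2}$)
$\frac{q{\left(129,62 \right)}}{39458} + \frac{W{\left(-2 \right)}}{-35245} = \frac{19}{39458} + \frac{3 - 4 \left(-2\right)^{2}}{-35245} = 19 \cdot \frac{1}{39458} + \left(3 - 16\right) \left(- \frac{1}{35245}\right) = \frac{19}{39458} + \left(3 - 16\right) \left(- \frac{1}{35245}\right) = \frac{19}{39458} - - \frac{13}{35245} = \frac{19}{39458} + \frac{13}{35245} = \frac{1182609}{1390697210}$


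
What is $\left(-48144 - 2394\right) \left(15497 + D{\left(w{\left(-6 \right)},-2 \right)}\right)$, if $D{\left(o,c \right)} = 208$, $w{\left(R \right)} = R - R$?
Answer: $-793699290$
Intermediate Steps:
$w{\left(R \right)} = 0$
$\left(-48144 - 2394\right) \left(15497 + D{\left(w{\left(-6 \right)},-2 \right)}\right) = \left(-48144 - 2394\right) \left(15497 + 208\right) = \left(-50538\right) 15705 = -793699290$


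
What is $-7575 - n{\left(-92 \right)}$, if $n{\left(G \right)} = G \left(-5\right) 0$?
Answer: $-7575$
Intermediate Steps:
$n{\left(G \right)} = 0$ ($n{\left(G \right)} = - 5 G 0 = 0$)
$-7575 - n{\left(-92 \right)} = -7575 - 0 = -7575 + 0 = -7575$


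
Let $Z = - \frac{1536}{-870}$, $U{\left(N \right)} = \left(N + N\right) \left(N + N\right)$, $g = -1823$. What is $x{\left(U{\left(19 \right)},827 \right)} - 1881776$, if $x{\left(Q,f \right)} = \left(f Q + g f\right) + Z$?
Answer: $- \frac{318305049}{145} \approx -2.1952 \cdot 10^{6}$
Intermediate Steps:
$U{\left(N \right)} = 4 N^{2}$ ($U{\left(N \right)} = 2 N 2 N = 4 N^{2}$)
$Z = \frac{256}{145}$ ($Z = \left(-1536\right) \left(- \frac{1}{870}\right) = \frac{256}{145} \approx 1.7655$)
$x{\left(Q,f \right)} = \frac{256}{145} - 1823 f + Q f$ ($x{\left(Q,f \right)} = \left(f Q - 1823 f\right) + \frac{256}{145} = \left(Q f - 1823 f\right) + \frac{256}{145} = \left(- 1823 f + Q f\right) + \frac{256}{145} = \frac{256}{145} - 1823 f + Q f$)
$x{\left(U{\left(19 \right)},827 \right)} - 1881776 = \left(\frac{256}{145} - 1507621 + 4 \cdot 19^{2} \cdot 827\right) - 1881776 = \left(\frac{256}{145} - 1507621 + 4 \cdot 361 \cdot 827\right) - 1881776 = \left(\frac{256}{145} - 1507621 + 1444 \cdot 827\right) - 1881776 = \left(\frac{256}{145} - 1507621 + 1194188\right) - 1881776 = - \frac{45447529}{145} - 1881776 = - \frac{318305049}{145}$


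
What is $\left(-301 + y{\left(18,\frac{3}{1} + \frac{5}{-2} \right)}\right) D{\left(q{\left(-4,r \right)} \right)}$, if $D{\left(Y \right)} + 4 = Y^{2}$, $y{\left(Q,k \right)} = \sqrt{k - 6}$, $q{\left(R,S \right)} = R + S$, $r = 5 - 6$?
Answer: $-6321 + \frac{21 i \sqrt{22}}{2} \approx -6321.0 + 49.249 i$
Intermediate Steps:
$r = -1$ ($r = 5 - 6 = -1$)
$y{\left(Q,k \right)} = \sqrt{-6 + k}$
$D{\left(Y \right)} = -4 + Y^{2}$
$\left(-301 + y{\left(18,\frac{3}{1} + \frac{5}{-2} \right)}\right) D{\left(q{\left(-4,r \right)} \right)} = \left(-301 + \sqrt{-6 + \left(\frac{3}{1} + \frac{5}{-2}\right)}\right) \left(-4 + \left(-4 - 1\right)^{2}\right) = \left(-301 + \sqrt{-6 + \left(3 \cdot 1 + 5 \left(- \frac{1}{2}\right)\right)}\right) \left(-4 + \left(-5\right)^{2}\right) = \left(-301 + \sqrt{-6 + \left(3 - \frac{5}{2}\right)}\right) \left(-4 + 25\right) = \left(-301 + \sqrt{-6 + \frac{1}{2}}\right) 21 = \left(-301 + \sqrt{- \frac{11}{2}}\right) 21 = \left(-301 + \frac{i \sqrt{22}}{2}\right) 21 = -6321 + \frac{21 i \sqrt{22}}{2}$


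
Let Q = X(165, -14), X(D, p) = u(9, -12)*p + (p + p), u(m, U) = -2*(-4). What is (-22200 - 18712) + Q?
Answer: -41052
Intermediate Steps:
u(m, U) = 8
X(D, p) = 10*p (X(D, p) = 8*p + (p + p) = 8*p + 2*p = 10*p)
Q = -140 (Q = 10*(-14) = -140)
(-22200 - 18712) + Q = (-22200 - 18712) - 140 = -40912 - 140 = -41052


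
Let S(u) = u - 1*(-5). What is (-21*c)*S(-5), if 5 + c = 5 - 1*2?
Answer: 0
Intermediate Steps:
S(u) = 5 + u (S(u) = u + 5 = 5 + u)
c = -2 (c = -5 + (5 - 1*2) = -5 + (5 - 2) = -5 + 3 = -2)
(-21*c)*S(-5) = (-21*(-2))*(5 - 5) = 42*0 = 0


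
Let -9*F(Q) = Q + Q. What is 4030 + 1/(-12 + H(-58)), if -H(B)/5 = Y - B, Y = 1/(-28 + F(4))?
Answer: 63250798/15695 ≈ 4030.0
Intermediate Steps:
F(Q) = -2*Q/9 (F(Q) = -(Q + Q)/9 = -2*Q/9)
Y = -9/260 (Y = 1/(-28 - 2/9*4) = 1/(-28 - 8/9) = 1/(-260/9) = -9/260 ≈ -0.034615)
H(B) = 9/52 + 5*B (H(B) = -5*(-9/260 - B) = 9/52 + 5*B)
4030 + 1/(-12 + H(-58)) = 4030 + 1/(-12 + (9/52 + 5*(-58))) = 4030 + 1/(-12 + (9/52 - 290)) = 4030 + 1/(-12 - 15071/52) = 4030 + 1/(-15695/52) = 4030 - 52/15695 = 63250798/15695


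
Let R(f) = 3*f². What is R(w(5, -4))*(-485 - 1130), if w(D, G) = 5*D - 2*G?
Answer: -5276205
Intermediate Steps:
w(D, G) = -2*G + 5*D
R(w(5, -4))*(-485 - 1130) = (3*(-2*(-4) + 5*5)²)*(-485 - 1130) = (3*(8 + 25)²)*(-1615) = (3*33²)*(-1615) = (3*1089)*(-1615) = 3267*(-1615) = -5276205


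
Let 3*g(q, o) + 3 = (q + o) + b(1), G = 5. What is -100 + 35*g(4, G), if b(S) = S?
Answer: -55/3 ≈ -18.333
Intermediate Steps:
g(q, o) = -2/3 + o/3 + q/3 (g(q, o) = -1 + ((q + o) + 1)/3 = -1 + ((o + q) + 1)/3 = -1 + (1 + o + q)/3 = -1 + (1/3 + o/3 + q/3) = -2/3 + o/3 + q/3)
-100 + 35*g(4, G) = -100 + 35*(-2/3 + (1/3)*5 + (1/3)*4) = -100 + 35*(-2/3 + 5/3 + 4/3) = -100 + 35*(7/3) = -100 + 245/3 = -55/3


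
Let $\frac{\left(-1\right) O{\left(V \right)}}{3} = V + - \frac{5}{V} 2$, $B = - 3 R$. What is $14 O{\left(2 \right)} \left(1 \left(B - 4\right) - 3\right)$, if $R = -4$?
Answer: $630$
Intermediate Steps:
$B = 12$ ($B = \left(-3\right) \left(-4\right) = 12$)
$O{\left(V \right)} = - 3 V + \frac{30}{V}$ ($O{\left(V \right)} = - 3 \left(V + - \frac{5}{V} 2\right) = - 3 \left(V - \frac{10}{V}\right) = - 3 V + \frac{30}{V}$)
$14 O{\left(2 \right)} \left(1 \left(B - 4\right) - 3\right) = 14 \left(\left(-3\right) 2 + \frac{30}{2}\right) \left(1 \left(12 - 4\right) - 3\right) = 14 \left(-6 + 30 \cdot \frac{1}{2}\right) \left(1 \cdot 8 - 3\right) = 14 \left(-6 + 15\right) \left(8 - 3\right) = 14 \cdot 9 \cdot 5 = 126 \cdot 5 = 630$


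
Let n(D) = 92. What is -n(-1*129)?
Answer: -92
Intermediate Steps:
-n(-1*129) = -1*92 = -92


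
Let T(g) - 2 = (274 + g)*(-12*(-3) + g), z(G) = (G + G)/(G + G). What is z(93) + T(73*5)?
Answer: 256242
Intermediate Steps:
z(G) = 1 (z(G) = (2*G)/((2*G)) = (2*G)*(1/(2*G)) = 1)
T(g) = 2 + (36 + g)*(274 + g) (T(g) = 2 + (274 + g)*(-12*(-3) + g) = 2 + (274 + g)*(36 + g) = 2 + (36 + g)*(274 + g))
z(93) + T(73*5) = 1 + (9866 + (73*5)**2 + 310*(73*5)) = 1 + (9866 + 365**2 + 310*365) = 1 + (9866 + 133225 + 113150) = 1 + 256241 = 256242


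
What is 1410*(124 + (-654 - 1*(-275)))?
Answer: -359550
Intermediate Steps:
1410*(124 + (-654 - 1*(-275))) = 1410*(124 + (-654 + 275)) = 1410*(124 - 379) = 1410*(-255) = -359550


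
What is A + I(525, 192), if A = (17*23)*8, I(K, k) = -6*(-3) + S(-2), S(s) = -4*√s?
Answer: 3146 - 4*I*√2 ≈ 3146.0 - 5.6569*I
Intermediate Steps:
I(K, k) = 18 - 4*I*√2 (I(K, k) = -6*(-3) - 4*I*√2 = 18 - 4*I*√2)
A = 3128 (A = 391*8 = 3128)
A + I(525, 192) = 3128 + (18 - 4*I*√2) = 3146 - 4*I*√2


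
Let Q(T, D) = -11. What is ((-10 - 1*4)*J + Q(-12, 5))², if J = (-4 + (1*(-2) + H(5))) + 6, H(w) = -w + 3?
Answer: 289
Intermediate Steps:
H(w) = 3 - w
J = -2 (J = (-4 + (1*(-2) + (3 - 1*5))) + 6 = (-4 + (-2 + (3 - 5))) + 6 = (-4 + (-2 - 2)) + 6 = (-4 - 4) + 6 = -8 + 6 = -2)
((-10 - 1*4)*J + Q(-12, 5))² = ((-10 - 1*4)*(-2) - 11)² = ((-10 - 4)*(-2) - 11)² = (-14*(-2) - 11)² = (28 - 11)² = 17² = 289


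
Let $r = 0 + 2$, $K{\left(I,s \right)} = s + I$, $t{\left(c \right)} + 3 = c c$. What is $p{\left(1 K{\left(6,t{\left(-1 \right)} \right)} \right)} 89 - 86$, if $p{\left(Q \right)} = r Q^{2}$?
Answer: $2762$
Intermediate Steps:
$t{\left(c \right)} = -3 + c^{2}$ ($t{\left(c \right)} = -3 + c c = -3 + c^{2}$)
$K{\left(I,s \right)} = I + s$
$r = 2$
$p{\left(Q \right)} = 2 Q^{2}$
$p{\left(1 K{\left(6,t{\left(-1 \right)} \right)} \right)} 89 - 86 = 2 \left(1 \left(6 - \left(3 - \left(-1\right)^{2}\right)\right)\right)^{2} \cdot 89 - 86 = 2 \left(1 \left(6 + \left(-3 + 1\right)\right)\right)^{2} \cdot 89 - 86 = 2 \left(1 \left(6 - 2\right)\right)^{2} \cdot 89 - 86 = 2 \left(1 \cdot 4\right)^{2} \cdot 89 - 86 = 2 \cdot 4^{2} \cdot 89 - 86 = 2 \cdot 16 \cdot 89 - 86 = 32 \cdot 89 - 86 = 2848 - 86 = 2762$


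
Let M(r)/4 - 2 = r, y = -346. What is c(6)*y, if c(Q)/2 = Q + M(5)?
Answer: -23528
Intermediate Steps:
M(r) = 8 + 4*r
c(Q) = 56 + 2*Q (c(Q) = 2*(Q + (8 + 4*5)) = 2*(Q + (8 + 20)) = 2*(Q + 28) = 2*(28 + Q) = 56 + 2*Q)
c(6)*y = (56 + 2*6)*(-346) = (56 + 12)*(-346) = 68*(-346) = -23528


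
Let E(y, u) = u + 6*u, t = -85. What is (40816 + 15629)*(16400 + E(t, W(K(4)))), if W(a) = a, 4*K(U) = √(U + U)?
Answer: 925698000 + 395115*√2/2 ≈ 9.2598e+8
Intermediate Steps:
K(U) = √2*√U/4 (K(U) = √(U + U)/4 = √(2*U)/4 = (√2*√U)/4 = √2*√U/4)
E(y, u) = 7*u
(40816 + 15629)*(16400 + E(t, W(K(4)))) = (40816 + 15629)*(16400 + 7*(√2*√4/4)) = 56445*(16400 + 7*((¼)*√2*2)) = 56445*(16400 + 7*(√2/2)) = 56445*(16400 + 7*√2/2) = 925698000 + 395115*√2/2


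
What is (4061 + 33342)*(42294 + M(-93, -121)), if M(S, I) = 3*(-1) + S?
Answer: 1578331794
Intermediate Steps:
M(S, I) = -3 + S
(4061 + 33342)*(42294 + M(-93, -121)) = (4061 + 33342)*(42294 + (-3 - 93)) = 37403*(42294 - 96) = 37403*42198 = 1578331794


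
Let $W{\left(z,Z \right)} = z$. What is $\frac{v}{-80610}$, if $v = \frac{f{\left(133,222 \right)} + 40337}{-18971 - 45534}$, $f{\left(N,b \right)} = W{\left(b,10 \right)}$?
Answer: $\frac{40559}{5199748050} \approx 7.8002 \cdot 10^{-6}$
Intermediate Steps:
$f{\left(N,b \right)} = b$
$v = - \frac{40559}{64505}$ ($v = \frac{222 + 40337}{-18971 - 45534} = \frac{40559}{-64505} = 40559 \left(- \frac{1}{64505}\right) = - \frac{40559}{64505} \approx -0.62877$)
$\frac{v}{-80610} = - \frac{40559}{64505 \left(-80610\right)} = \left(- \frac{40559}{64505}\right) \left(- \frac{1}{80610}\right) = \frac{40559}{5199748050}$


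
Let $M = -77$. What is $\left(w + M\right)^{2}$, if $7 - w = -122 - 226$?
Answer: $77284$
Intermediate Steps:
$w = 355$ ($w = 7 - \left(-122 - 226\right) = 7 - -348 = 7 + 348 = 355$)
$\left(w + M\right)^{2} = \left(355 - 77\right)^{2} = 278^{2} = 77284$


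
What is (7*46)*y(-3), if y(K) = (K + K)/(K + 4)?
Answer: -1932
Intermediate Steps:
y(K) = 2*K/(4 + K) (y(K) = (2*K)/(4 + K) = 2*K/(4 + K))
(7*46)*y(-3) = (7*46)*(2*(-3)/(4 - 3)) = 322*(2*(-3)/1) = 322*(2*(-3)*1) = 322*(-6) = -1932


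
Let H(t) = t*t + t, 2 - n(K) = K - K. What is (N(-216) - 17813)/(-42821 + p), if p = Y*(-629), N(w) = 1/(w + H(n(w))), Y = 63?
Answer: 3740731/17314080 ≈ 0.21605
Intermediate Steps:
n(K) = 2 (n(K) = 2 - (K - K) = 2 - 1*0 = 2 + 0 = 2)
H(t) = t + t**2 (H(t) = t**2 + t = t + t**2)
N(w) = 1/(6 + w) (N(w) = 1/(w + 2*(1 + 2)) = 1/(w + 2*3) = 1/(w + 6) = 1/(6 + w))
p = -39627 (p = 63*(-629) = -39627)
(N(-216) - 17813)/(-42821 + p) = (1/(6 - 216) - 17813)/(-42821 - 39627) = (1/(-210) - 17813)/(-82448) = (-1/210 - 17813)*(-1/82448) = -3740731/210*(-1/82448) = 3740731/17314080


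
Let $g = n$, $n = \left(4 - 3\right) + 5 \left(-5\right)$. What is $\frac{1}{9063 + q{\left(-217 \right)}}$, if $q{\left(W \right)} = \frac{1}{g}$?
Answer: $\frac{24}{217511} \approx 0.00011034$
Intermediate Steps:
$n = -24$ ($n = \left(4 - 3\right) - 25 = 1 - 25 = -24$)
$g = -24$
$q{\left(W \right)} = - \frac{1}{24}$ ($q{\left(W \right)} = \frac{1}{-24} = - \frac{1}{24}$)
$\frac{1}{9063 + q{\left(-217 \right)}} = \frac{1}{9063 - \frac{1}{24}} = \frac{1}{\frac{217511}{24}} = \frac{24}{217511}$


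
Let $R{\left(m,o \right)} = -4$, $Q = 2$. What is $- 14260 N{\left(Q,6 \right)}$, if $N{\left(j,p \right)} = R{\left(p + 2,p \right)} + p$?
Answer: $-28520$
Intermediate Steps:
$N{\left(j,p \right)} = -4 + p$
$- 14260 N{\left(Q,6 \right)} = - 14260 \left(-4 + 6\right) = \left(-14260\right) 2 = -28520$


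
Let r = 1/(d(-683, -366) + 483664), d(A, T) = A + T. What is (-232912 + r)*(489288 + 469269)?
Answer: -107748348835539603/482615 ≈ -2.2326e+11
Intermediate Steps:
r = 1/482615 (r = 1/((-683 - 366) + 483664) = 1/(-1049 + 483664) = 1/482615 ≈ 2.0720e-6)
(-232912 + r)*(489288 + 469269) = (-232912 + 1/482615)*(489288 + 469269) = -112406824879/482615*958557 = -107748348835539603/482615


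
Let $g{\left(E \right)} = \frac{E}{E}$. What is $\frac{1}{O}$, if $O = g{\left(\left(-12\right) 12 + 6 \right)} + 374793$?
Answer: $\frac{1}{374794} \approx 2.6681 \cdot 10^{-6}$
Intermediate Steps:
$g{\left(E \right)} = 1$
$O = 374794$ ($O = 1 + 374793 = 374794$)
$\frac{1}{O} = \frac{1}{374794}$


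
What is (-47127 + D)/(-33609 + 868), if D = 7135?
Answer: 39992/32741 ≈ 1.2215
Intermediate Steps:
(-47127 + D)/(-33609 + 868) = (-47127 + 7135)/(-33609 + 868) = -39992/(-32741) = -39992*(-1/32741) = 39992/32741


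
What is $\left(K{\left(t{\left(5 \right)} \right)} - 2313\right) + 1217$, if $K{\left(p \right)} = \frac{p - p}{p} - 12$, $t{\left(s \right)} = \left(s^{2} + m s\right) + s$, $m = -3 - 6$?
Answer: $-1108$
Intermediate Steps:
$m = -9$ ($m = -3 - 6 = -9$)
$t{\left(s \right)} = s^{2} - 8 s$ ($t{\left(s \right)} = \left(s^{2} - 9 s\right) + s = s^{2} - 8 s$)
$K{\left(p \right)} = -12$ ($K{\left(p \right)} = \frac{0}{p} - 12 = 0 - 12 = -12$)
$\left(K{\left(t{\left(5 \right)} \right)} - 2313\right) + 1217 = \left(-12 - 2313\right) + 1217 = -2325 + 1217 = -1108$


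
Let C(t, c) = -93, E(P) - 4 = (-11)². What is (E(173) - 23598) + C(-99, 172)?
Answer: -23566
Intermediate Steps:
E(P) = 125 (E(P) = 4 + (-11)² = 4 + 121 = 125)
(E(173) - 23598) + C(-99, 172) = (125 - 23598) - 93 = -23473 - 93 = -23566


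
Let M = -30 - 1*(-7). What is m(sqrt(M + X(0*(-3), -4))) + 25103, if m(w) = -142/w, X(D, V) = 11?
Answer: 25103 + 71*I*sqrt(3)/3 ≈ 25103.0 + 40.992*I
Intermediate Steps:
M = -23 (M = -30 + 7 = -23)
m(sqrt(M + X(0*(-3), -4))) + 25103 = -142/sqrt(-23 + 11) + 25103 = -142*(-I*sqrt(3)/6) + 25103 = -(-71)*I*sqrt(3)/3 + 25103 = 71*I*sqrt(3)/3 + 25103 = 25103 + 71*I*sqrt(3)/3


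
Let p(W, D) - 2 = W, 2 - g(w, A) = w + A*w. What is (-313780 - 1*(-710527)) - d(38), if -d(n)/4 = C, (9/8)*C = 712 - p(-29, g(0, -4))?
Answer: 3594371/9 ≈ 3.9937e+5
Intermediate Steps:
g(w, A) = 2 - w - A*w (g(w, A) = 2 - (w + A*w) = 2 + (-w - A*w) = 2 - w - A*w)
p(W, D) = 2 + W
C = 5912/9 (C = 8*(712 - (2 - 29))/9 = 8*(712 - 1*(-27))/9 = 8*(712 + 27)/9 = (8/9)*739 = 5912/9 ≈ 656.89)
d(n) = -23648/9 (d(n) = -4*5912/9 = -23648/9)
(-313780 - 1*(-710527)) - d(38) = (-313780 - 1*(-710527)) - 1*(-23648/9) = (-313780 + 710527) + 23648/9 = 396747 + 23648/9 = 3594371/9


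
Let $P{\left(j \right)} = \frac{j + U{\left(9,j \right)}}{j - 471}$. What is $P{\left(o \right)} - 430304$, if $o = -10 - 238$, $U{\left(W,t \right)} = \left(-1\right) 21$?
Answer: $- \frac{309388307}{719} \approx -4.303 \cdot 10^{5}$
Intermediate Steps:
$U{\left(W,t \right)} = -21$
$o = -248$ ($o = -10 - 238 = -248$)
$P{\left(j \right)} = \frac{-21 + j}{-471 + j}$ ($P{\left(j \right)} = \frac{j - 21}{j - 471} = \frac{-21 + j}{-471 + j}$)
$P{\left(o \right)} - 430304 = \frac{-21 - 248}{-471 - 248} - 430304 = \frac{1}{-719} \left(-269\right) - 430304 = \left(- \frac{1}{719}\right) \left(-269\right) - 430304 = \frac{269}{719} - 430304 = - \frac{309388307}{719}$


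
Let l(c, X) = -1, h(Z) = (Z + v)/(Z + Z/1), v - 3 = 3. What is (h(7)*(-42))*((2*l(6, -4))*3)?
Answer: 234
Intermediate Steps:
v = 6 (v = 3 + 3 = 6)
h(Z) = (6 + Z)/(2*Z) (h(Z) = (Z + 6)/(Z + Z/1) = (6 + Z)/(Z + Z*1) = (6 + Z)/(Z + Z) = (6 + Z)/((2*Z)) = (6 + Z)*(1/(2*Z)) = (6 + Z)/(2*Z))
(h(7)*(-42))*((2*l(6, -4))*3) = (((1/2)*(6 + 7)/7)*(-42))*((2*(-1))*3) = (((1/2)*(1/7)*13)*(-42))*(-2*3) = ((13/14)*(-42))*(-6) = -39*(-6) = 234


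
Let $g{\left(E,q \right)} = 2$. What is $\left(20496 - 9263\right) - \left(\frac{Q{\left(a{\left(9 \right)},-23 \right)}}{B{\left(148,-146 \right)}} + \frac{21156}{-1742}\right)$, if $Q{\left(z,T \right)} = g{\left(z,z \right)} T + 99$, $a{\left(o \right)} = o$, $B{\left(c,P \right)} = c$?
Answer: $\frac{1449542945}{128908} \approx 11245.0$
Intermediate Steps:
$Q{\left(z,T \right)} = 99 + 2 T$ ($Q{\left(z,T \right)} = 2 T + 99 = 99 + 2 T$)
$\left(20496 - 9263\right) - \left(\frac{Q{\left(a{\left(9 \right)},-23 \right)}}{B{\left(148,-146 \right)}} + \frac{21156}{-1742}\right) = \left(20496 - 9263\right) - \left(\frac{99 + 2 \left(-23\right)}{148} + \frac{21156}{-1742}\right) = \left(20496 - 9263\right) - \left(\left(99 - 46\right) \frac{1}{148} + 21156 \left(- \frac{1}{1742}\right)\right) = 11233 - \left(53 \cdot \frac{1}{148} - \frac{10578}{871}\right) = 11233 - \left(\frac{53}{148} - \frac{10578}{871}\right) = 11233 - - \frac{1519381}{128908} = 11233 + \frac{1519381}{128908} = \frac{1449542945}{128908}$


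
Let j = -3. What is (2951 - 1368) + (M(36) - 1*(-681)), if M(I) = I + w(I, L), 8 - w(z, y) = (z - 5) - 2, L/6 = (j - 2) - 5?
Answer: 2279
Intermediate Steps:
L = -60 (L = 6*((-3 - 2) - 5) = 6*(-5 - 5) = 6*(-10) = -60)
w(z, y) = 15 - z (w(z, y) = 8 - ((z - 5) - 2) = 8 - ((-5 + z) - 2) = 8 - (-7 + z) = 8 + (7 - z) = 15 - z)
M(I) = 15 (M(I) = I + (15 - I) = 15)
(2951 - 1368) + (M(36) - 1*(-681)) = (2951 - 1368) + (15 - 1*(-681)) = 1583 + (15 + 681) = 1583 + 696 = 2279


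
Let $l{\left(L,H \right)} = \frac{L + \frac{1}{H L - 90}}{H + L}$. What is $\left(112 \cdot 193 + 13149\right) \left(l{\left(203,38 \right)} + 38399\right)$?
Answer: $\frac{2452853470981085}{1837384} \approx 1.335 \cdot 10^{9}$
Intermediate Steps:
$l{\left(L,H \right)} = \frac{L + \frac{1}{-90 + H L}}{H + L}$
$\left(112 \cdot 193 + 13149\right) \left(l{\left(203,38 \right)} + 38399\right) = \left(112 \cdot 193 + 13149\right) \left(\frac{1 - 18270 + 38 \cdot 203^{2}}{\left(-90\right) 38 - 18270 + 38 \cdot 203^{2} + 203 \cdot 38^{2}} + 38399\right) = \left(21616 + 13149\right) \left(\frac{1 - 18270 + 38 \cdot 41209}{-3420 - 18270 + 38 \cdot 41209 + 203 \cdot 1444} + 38399\right) = 34765 \left(\frac{1 - 18270 + 1565942}{-3420 - 18270 + 1565942 + 293132} + 38399\right) = 34765 \left(\frac{1}{1837384} \cdot 1547673 + 38399\right) = 34765 \left(\frac{1547673}{1837384} + 38399\right) = 34765 \cdot \frac{70555255889}{1837384} = \frac{2452853470981085}{1837384}$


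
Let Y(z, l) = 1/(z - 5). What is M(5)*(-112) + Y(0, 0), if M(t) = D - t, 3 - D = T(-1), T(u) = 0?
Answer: 1119/5 ≈ 223.80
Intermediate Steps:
D = 3 (D = 3 - 1*0 = 3 + 0 = 3)
M(t) = 3 - t
Y(z, l) = 1/(-5 + z)
M(5)*(-112) + Y(0, 0) = (3 - 1*5)*(-112) + 1/(-5 + 0) = (3 - 5)*(-112) + 1/(-5) = -2*(-112) - ⅕ = 224 - ⅕ = 1119/5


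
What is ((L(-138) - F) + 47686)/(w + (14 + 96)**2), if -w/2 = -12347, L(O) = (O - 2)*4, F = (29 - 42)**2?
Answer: 46957/36794 ≈ 1.2762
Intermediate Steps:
F = 169 (F = (-13)**2 = 169)
L(O) = -8 + 4*O (L(O) = (-2 + O)*4 = -8 + 4*O)
w = 24694 (w = -2*(-12347) = 24694)
((L(-138) - F) + 47686)/(w + (14 + 96)**2) = (((-8 + 4*(-138)) - 1*169) + 47686)/(24694 + (14 + 96)**2) = (((-8 - 552) - 169) + 47686)/(24694 + 110**2) = ((-560 - 169) + 47686)/(24694 + 12100) = (-729 + 47686)/36794 = 46957*(1/36794) = 46957/36794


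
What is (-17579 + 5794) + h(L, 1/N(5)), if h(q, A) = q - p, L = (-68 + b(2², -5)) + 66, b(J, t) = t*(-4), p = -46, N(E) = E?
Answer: -11721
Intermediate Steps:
b(J, t) = -4*t
L = 18 (L = (-68 - 4*(-5)) + 66 = (-68 + 20) + 66 = -48 + 66 = 18)
h(q, A) = 46 + q (h(q, A) = q - 1*(-46) = q + 46 = 46 + q)
(-17579 + 5794) + h(L, 1/N(5)) = (-17579 + 5794) + (46 + 18) = -11785 + 64 = -11721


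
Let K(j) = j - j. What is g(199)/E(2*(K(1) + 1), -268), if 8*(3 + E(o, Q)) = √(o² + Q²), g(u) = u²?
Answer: 1900848/17813 + 158404*√17957/17813 ≈ 1298.4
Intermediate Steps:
K(j) = 0
E(o, Q) = -3 + √(Q² + o²)/8 (E(o, Q) = -3 + √(o² + Q²)/8 = -3 + √(Q² + o²)/8)
g(199)/E(2*(K(1) + 1), -268) = 199²/(-3 + √((-268)² + (2*(0 + 1))²)/8) = 39601/(-3 + √(71824 + (2*1)²)/8) = 39601/(-3 + √(71824 + 2²)/8) = 39601/(-3 + √(71824 + 4)/8) = 39601/(-3 + √71828/8) = 39601/(-3 + (2*√17957)/8) = 39601/(-3 + √17957/4)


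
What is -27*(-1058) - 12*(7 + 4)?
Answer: 28434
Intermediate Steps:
-27*(-1058) - 12*(7 + 4) = 28566 - 12*11 = 28566 - 132 = 28434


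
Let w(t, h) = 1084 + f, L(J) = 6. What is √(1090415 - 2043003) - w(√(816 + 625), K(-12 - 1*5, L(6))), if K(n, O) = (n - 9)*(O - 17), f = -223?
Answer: -861 + 2*I*√238147 ≈ -861.0 + 976.01*I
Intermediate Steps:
K(n, O) = (-17 + O)*(-9 + n) (K(n, O) = (-9 + n)*(-17 + O) = (-17 + O)*(-9 + n))
w(t, h) = 861 (w(t, h) = 1084 - 223 = 861)
√(1090415 - 2043003) - w(√(816 + 625), K(-12 - 1*5, L(6))) = √(1090415 - 2043003) - 1*861 = √(-952588) - 861 = 2*I*√238147 - 861 = -861 + 2*I*√238147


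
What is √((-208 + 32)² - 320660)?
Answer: 2*I*√72421 ≈ 538.22*I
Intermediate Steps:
√((-208 + 32)² - 320660) = √((-176)² - 320660) = √(30976 - 320660) = √(-289684) = 2*I*√72421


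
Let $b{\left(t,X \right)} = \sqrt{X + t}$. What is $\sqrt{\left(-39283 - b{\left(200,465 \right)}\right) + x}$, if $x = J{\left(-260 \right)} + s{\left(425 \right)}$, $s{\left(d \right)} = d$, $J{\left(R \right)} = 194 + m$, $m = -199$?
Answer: $\sqrt{-38863 - \sqrt{665}} \approx 197.2 i$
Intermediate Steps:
$J{\left(R \right)} = -5$ ($J{\left(R \right)} = 194 - 199 = -5$)
$x = 420$ ($x = -5 + 425 = 420$)
$\sqrt{\left(-39283 - b{\left(200,465 \right)}\right) + x} = \sqrt{\left(-39283 - \sqrt{465 + 200}\right) + 420} = \sqrt{\left(-39283 - \sqrt{665}\right) + 420} = \sqrt{-38863 - \sqrt{665}}$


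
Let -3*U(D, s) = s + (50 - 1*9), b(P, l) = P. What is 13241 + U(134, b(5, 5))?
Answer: 39677/3 ≈ 13226.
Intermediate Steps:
U(D, s) = -41/3 - s/3 (U(D, s) = -(s + (50 - 1*9))/3 = -(s + (50 - 9))/3 = -(s + 41)/3 = -(41 + s)/3 = -41/3 - s/3)
13241 + U(134, b(5, 5)) = 13241 + (-41/3 - ⅓*5) = 13241 + (-41/3 - 5/3) = 13241 - 46/3 = 39677/3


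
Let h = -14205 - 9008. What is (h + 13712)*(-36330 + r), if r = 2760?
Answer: 318948570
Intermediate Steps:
h = -23213
(h + 13712)*(-36330 + r) = (-23213 + 13712)*(-36330 + 2760) = -9501*(-33570) = 318948570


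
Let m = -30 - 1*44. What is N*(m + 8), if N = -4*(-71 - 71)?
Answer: -37488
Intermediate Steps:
N = 568 (N = -4*(-142) = 568)
m = -74 (m = -30 - 44 = -74)
N*(m + 8) = 568*(-74 + 8) = 568*(-66) = -37488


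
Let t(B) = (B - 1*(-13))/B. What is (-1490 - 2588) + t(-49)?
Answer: -199786/49 ≈ -4077.3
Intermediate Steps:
t(B) = (13 + B)/B (t(B) = (B + 13)/B = (13 + B)/B)
(-1490 - 2588) + t(-49) = (-1490 - 2588) + (13 - 49)/(-49) = -4078 - 1/49*(-36) = -4078 + 36/49 = -199786/49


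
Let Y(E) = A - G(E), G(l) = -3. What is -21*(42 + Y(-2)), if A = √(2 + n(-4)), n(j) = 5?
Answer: -945 - 21*√7 ≈ -1000.6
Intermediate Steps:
A = √7 (A = √(2 + 5) = √7 ≈ 2.6458)
Y(E) = 3 + √7 (Y(E) = √7 - 1*(-3) = √7 + 3 = 3 + √7)
-21*(42 + Y(-2)) = -21*(42 + (3 + √7)) = -21*(45 + √7) = -945 - 21*√7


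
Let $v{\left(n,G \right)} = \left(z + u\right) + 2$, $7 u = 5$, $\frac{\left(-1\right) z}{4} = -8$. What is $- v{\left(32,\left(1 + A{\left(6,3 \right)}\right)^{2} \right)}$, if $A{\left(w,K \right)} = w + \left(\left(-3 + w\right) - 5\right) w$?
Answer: $- \frac{243}{7} \approx -34.714$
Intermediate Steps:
$z = 32$ ($z = \left(-4\right) \left(-8\right) = 32$)
$A{\left(w,K \right)} = w + w \left(-8 + w\right)$ ($A{\left(w,K \right)} = w + \left(-8 + w\right) w = w + w \left(-8 + w\right)$)
$u = \frac{5}{7}$ ($u = \frac{1}{7} \cdot 5 = \frac{5}{7} \approx 0.71429$)
$v{\left(n,G \right)} = \frac{243}{7}$ ($v{\left(n,G \right)} = \left(32 + \frac{5}{7}\right) + 2 = \frac{229}{7} + 2 = \frac{243}{7}$)
$- v{\left(32,\left(1 + A{\left(6,3 \right)}\right)^{2} \right)} = \left(-1\right) \frac{243}{7} = - \frac{243}{7}$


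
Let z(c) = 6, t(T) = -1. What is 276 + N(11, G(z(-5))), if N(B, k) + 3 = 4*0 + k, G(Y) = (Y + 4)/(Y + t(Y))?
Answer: 275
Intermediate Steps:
G(Y) = (4 + Y)/(-1 + Y) (G(Y) = (Y + 4)/(Y - 1) = (4 + Y)/(-1 + Y))
N(B, k) = -3 + k (N(B, k) = -3 + (4*0 + k) = -3 + (0 + k) = -3 + k)
276 + N(11, G(z(-5))) = 276 + (-3 + (4 + 6)/(-1 + 6)) = 276 + (-3 + 10/5) = 276 + (-3 + (⅕)*10) = 276 + (-3 + 2) = 276 - 1 = 275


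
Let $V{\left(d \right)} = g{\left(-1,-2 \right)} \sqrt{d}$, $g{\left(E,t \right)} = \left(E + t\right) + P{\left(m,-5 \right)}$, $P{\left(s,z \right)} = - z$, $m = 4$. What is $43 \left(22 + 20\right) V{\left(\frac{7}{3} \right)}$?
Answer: $1204 \sqrt{21} \approx 5517.4$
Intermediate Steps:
$g{\left(E,t \right)} = 5 + E + t$ ($g{\left(E,t \right)} = \left(E + t\right) - -5 = \left(E + t\right) + 5 = 5 + E + t$)
$V{\left(d \right)} = 2 \sqrt{d}$ ($V{\left(d \right)} = \left(5 - 1 - 2\right) \sqrt{d} = 2 \sqrt{d}$)
$43 \left(22 + 20\right) V{\left(\frac{7}{3} \right)} = 43 \left(22 + 20\right) 2 \sqrt{\frac{7}{3}} = 43 \cdot 42 \cdot 2 \sqrt{7 \cdot \frac{1}{3}} = 1806 \cdot 2 \sqrt{\frac{7}{3}} = 1806 \cdot 2 \frac{\sqrt{21}}{3} = 1806 \frac{2 \sqrt{21}}{3} = 1204 \sqrt{21}$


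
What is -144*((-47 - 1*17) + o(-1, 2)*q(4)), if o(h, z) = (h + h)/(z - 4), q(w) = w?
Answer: 8640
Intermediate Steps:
o(h, z) = 2*h/(-4 + z) (o(h, z) = (2*h)/(-4 + z) = 2*h/(-4 + z))
-144*((-47 - 1*17) + o(-1, 2)*q(4)) = -144*((-47 - 1*17) + (2*(-1)/(-4 + 2))*4) = -144*((-47 - 17) + (2*(-1)/(-2))*4) = -144*(-64 + (2*(-1)*(-½))*4) = -144*(-64 + 1*4) = -144*(-64 + 4) = -144*(-60) = 8640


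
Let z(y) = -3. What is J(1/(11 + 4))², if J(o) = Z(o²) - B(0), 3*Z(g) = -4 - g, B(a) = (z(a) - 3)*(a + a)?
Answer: 811801/455625 ≈ 1.7817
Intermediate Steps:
B(a) = -12*a (B(a) = (-3 - 3)*(a + a) = -12*a)
Z(g) = -4/3 - g/3 (Z(g) = (-4 - g)/3 = -4/3 - g/3)
J(o) = -4/3 - o²/3 (J(o) = (-4/3 - o²/3) - (-12)*0 = (-4/3 - o²/3) - 1*0 = (-4/3 - o²/3) + 0 = -4/3 - o²/3)
J(1/(11 + 4))² = (-4/3 - 1/(3*(11 + 4)²))² = (-4/3 - (1/15)²/3)² = (-4/3 - ⅓*1/225)² = (-4/3 - 1/675)² = (-901/675)² = 811801/455625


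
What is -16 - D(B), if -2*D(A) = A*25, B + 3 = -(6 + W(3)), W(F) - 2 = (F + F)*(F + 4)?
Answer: -1357/2 ≈ -678.50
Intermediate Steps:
W(F) = 2 + 2*F*(4 + F) (W(F) = 2 + (F + F)*(F + 4) = 2 + (2*F)*(4 + F) = 2 + 2*F*(4 + F))
B = -53 (B = -3 - (6 + (2 + 2*3² + 8*3)) = -3 - (6 + (2 + 2*9 + 24)) = -3 - (6 + (2 + 18 + 24)) = -3 - (6 + 44) = -3 - 1*50 = -3 - 50 = -53)
D(A) = -25*A/2 (D(A) = -A*25/2 = -25*A/2)
-16 - D(B) = -16 - (-25)*(-53)/2 = -16 - 1*1325/2 = -16 - 1325/2 = -1357/2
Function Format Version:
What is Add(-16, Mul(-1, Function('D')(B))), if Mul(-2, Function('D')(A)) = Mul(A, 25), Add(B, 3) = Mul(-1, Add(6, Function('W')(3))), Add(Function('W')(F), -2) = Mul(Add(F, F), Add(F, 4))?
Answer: Rational(-1357, 2) ≈ -678.50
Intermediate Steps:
Function('W')(F) = Add(2, Mul(2, F, Add(4, F))) (Function('W')(F) = Add(2, Mul(Add(F, F), Add(F, 4))) = Add(2, Mul(Mul(2, F), Add(4, F))) = Add(2, Mul(2, F, Add(4, F))))
B = -53 (B = Add(-3, Mul(-1, Add(6, Add(2, Mul(2, Pow(3, 2)), Mul(8, 3))))) = Add(-3, Mul(-1, Add(6, Add(2, Mul(2, 9), 24)))) = Add(-3, Mul(-1, Add(6, Add(2, 18, 24)))) = Add(-3, Mul(-1, Add(6, 44))) = Add(-3, Mul(-1, 50)) = Add(-3, -50) = -53)
Function('D')(A) = Mul(Rational(-25, 2), A) (Function('D')(A) = Mul(Rational(-1, 2), Mul(A, 25)) = Mul(Rational(-1, 2), Mul(25, A)) = Mul(Rational(-25, 2), A))
Add(-16, Mul(-1, Function('D')(B))) = Add(-16, Mul(-1, Mul(Rational(-25, 2), -53))) = Add(-16, Mul(-1, Rational(1325, 2))) = Add(-16, Rational(-1325, 2)) = Rational(-1357, 2)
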